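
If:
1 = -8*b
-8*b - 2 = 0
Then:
No Solution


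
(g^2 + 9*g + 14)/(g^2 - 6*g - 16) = (g + 7)/(g - 8)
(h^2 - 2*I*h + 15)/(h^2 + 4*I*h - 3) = (h - 5*I)/(h + I)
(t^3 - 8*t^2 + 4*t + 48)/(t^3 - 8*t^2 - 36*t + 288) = (t^2 - 2*t - 8)/(t^2 - 2*t - 48)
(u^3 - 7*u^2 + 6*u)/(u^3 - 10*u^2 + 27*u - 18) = u/(u - 3)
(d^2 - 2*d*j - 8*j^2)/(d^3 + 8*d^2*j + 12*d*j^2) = (d - 4*j)/(d*(d + 6*j))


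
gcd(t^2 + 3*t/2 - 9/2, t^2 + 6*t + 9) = t + 3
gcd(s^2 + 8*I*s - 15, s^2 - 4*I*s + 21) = s + 3*I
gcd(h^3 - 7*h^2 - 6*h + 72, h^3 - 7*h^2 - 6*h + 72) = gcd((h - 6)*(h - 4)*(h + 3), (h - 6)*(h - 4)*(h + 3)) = h^3 - 7*h^2 - 6*h + 72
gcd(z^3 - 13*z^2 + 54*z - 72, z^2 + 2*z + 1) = 1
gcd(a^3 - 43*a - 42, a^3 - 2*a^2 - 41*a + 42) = a^2 - a - 42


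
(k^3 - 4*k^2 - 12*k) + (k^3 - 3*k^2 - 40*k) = 2*k^3 - 7*k^2 - 52*k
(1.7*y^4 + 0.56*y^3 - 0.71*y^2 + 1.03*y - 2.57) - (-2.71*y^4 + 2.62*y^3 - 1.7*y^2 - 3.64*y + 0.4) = 4.41*y^4 - 2.06*y^3 + 0.99*y^2 + 4.67*y - 2.97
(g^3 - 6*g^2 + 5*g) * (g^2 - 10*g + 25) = g^5 - 16*g^4 + 90*g^3 - 200*g^2 + 125*g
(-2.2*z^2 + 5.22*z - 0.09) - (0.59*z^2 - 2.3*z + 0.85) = -2.79*z^2 + 7.52*z - 0.94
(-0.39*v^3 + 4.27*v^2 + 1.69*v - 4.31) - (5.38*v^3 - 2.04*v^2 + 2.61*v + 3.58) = -5.77*v^3 + 6.31*v^2 - 0.92*v - 7.89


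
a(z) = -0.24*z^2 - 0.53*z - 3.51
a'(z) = -0.48*z - 0.53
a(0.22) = -3.64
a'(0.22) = -0.64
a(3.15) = -7.56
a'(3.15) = -2.04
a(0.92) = -4.20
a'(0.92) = -0.97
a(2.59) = -6.49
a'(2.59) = -1.77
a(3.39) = -8.06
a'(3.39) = -2.16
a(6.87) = -18.48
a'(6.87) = -3.83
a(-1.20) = -3.22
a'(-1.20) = 0.05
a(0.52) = -3.85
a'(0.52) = -0.78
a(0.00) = -3.51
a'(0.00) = -0.53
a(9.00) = -27.72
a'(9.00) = -4.85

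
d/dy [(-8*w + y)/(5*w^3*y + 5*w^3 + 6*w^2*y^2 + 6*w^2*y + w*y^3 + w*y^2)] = (5*w^2*y + 5*w^2 + 6*w*y^2 + 6*w*y + y^3 + y^2 + (8*w - y)*(5*w^2 + 12*w*y + 6*w + 3*y^2 + 2*y))/(w*(5*w^2*y + 5*w^2 + 6*w*y^2 + 6*w*y + y^3 + y^2)^2)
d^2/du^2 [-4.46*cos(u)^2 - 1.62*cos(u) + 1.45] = 1.62*cos(u) + 8.92*cos(2*u)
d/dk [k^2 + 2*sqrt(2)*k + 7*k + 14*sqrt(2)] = 2*k + 2*sqrt(2) + 7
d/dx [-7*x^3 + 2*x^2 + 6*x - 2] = -21*x^2 + 4*x + 6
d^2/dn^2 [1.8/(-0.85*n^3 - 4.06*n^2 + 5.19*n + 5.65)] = ((9.18*n + 14.616)*(0.85*n^3 + 4.06*n^2 - 5.19*n - 5.65) - 1.8*(2.55*n^2 + 8.12*n - 5.19)*(5.1*n^2 + 16.24*n - 10.38))/(0.85*n^3 + 4.06*n^2 - 5.19*n - 5.65)^3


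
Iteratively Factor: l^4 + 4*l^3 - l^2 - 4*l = (l)*(l^3 + 4*l^2 - l - 4) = l*(l - 1)*(l^2 + 5*l + 4) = l*(l - 1)*(l + 4)*(l + 1)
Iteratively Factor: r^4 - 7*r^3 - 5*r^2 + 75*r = (r + 3)*(r^3 - 10*r^2 + 25*r) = (r - 5)*(r + 3)*(r^2 - 5*r) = r*(r - 5)*(r + 3)*(r - 5)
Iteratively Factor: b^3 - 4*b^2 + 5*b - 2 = (b - 1)*(b^2 - 3*b + 2) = (b - 1)^2*(b - 2)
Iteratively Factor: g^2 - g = (g)*(g - 1)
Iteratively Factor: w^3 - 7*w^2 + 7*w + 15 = (w - 5)*(w^2 - 2*w - 3) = (w - 5)*(w + 1)*(w - 3)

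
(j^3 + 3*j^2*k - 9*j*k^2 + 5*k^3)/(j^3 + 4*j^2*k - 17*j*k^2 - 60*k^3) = (j^2 - 2*j*k + k^2)/(j^2 - j*k - 12*k^2)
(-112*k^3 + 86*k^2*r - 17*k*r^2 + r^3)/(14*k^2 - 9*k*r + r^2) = -8*k + r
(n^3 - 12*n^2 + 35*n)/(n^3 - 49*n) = (n - 5)/(n + 7)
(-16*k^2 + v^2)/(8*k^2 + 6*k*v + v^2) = (-4*k + v)/(2*k + v)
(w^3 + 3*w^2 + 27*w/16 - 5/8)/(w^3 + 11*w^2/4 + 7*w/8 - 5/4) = (4*w - 1)/(2*(2*w - 1))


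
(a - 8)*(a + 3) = a^2 - 5*a - 24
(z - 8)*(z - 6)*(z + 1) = z^3 - 13*z^2 + 34*z + 48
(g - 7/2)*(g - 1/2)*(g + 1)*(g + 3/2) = g^4 - 3*g^3/2 - 27*g^2/4 - 13*g/8 + 21/8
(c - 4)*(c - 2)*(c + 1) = c^3 - 5*c^2 + 2*c + 8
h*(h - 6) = h^2 - 6*h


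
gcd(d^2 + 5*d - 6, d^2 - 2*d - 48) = d + 6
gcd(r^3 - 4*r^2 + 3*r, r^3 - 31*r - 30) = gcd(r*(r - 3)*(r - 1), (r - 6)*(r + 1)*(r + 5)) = 1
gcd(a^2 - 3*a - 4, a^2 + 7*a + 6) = a + 1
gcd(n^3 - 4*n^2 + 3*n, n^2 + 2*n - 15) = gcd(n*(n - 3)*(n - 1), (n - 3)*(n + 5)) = n - 3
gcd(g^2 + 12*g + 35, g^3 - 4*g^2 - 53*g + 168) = g + 7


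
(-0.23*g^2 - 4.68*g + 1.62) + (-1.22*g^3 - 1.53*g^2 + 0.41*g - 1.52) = -1.22*g^3 - 1.76*g^2 - 4.27*g + 0.1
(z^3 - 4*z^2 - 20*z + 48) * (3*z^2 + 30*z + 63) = 3*z^5 + 18*z^4 - 117*z^3 - 708*z^2 + 180*z + 3024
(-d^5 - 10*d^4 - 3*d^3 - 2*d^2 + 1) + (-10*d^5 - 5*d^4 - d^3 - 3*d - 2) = -11*d^5 - 15*d^4 - 4*d^3 - 2*d^2 - 3*d - 1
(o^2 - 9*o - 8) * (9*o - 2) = 9*o^3 - 83*o^2 - 54*o + 16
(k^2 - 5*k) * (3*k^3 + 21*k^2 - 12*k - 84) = 3*k^5 + 6*k^4 - 117*k^3 - 24*k^2 + 420*k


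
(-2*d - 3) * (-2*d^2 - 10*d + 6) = 4*d^3 + 26*d^2 + 18*d - 18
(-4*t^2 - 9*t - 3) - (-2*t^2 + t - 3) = -2*t^2 - 10*t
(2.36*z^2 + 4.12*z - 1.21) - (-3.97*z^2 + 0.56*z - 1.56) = 6.33*z^2 + 3.56*z + 0.35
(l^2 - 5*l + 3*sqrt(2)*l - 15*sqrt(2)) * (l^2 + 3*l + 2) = l^4 - 2*l^3 + 3*sqrt(2)*l^3 - 13*l^2 - 6*sqrt(2)*l^2 - 39*sqrt(2)*l - 10*l - 30*sqrt(2)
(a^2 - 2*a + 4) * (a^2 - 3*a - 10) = a^4 - 5*a^3 + 8*a - 40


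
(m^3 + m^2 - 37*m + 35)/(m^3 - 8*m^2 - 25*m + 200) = (m^2 + 6*m - 7)/(m^2 - 3*m - 40)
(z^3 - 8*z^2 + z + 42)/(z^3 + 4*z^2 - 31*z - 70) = (z^2 - 10*z + 21)/(z^2 + 2*z - 35)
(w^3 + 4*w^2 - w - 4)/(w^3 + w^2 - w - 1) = (w + 4)/(w + 1)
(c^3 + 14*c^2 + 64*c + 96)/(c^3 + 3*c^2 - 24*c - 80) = (c + 6)/(c - 5)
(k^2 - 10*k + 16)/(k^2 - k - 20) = (-k^2 + 10*k - 16)/(-k^2 + k + 20)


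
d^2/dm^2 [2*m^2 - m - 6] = 4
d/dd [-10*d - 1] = -10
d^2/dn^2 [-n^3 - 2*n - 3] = -6*n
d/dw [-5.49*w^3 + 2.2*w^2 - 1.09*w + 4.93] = -16.47*w^2 + 4.4*w - 1.09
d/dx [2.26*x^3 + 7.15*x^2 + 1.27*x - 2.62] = 6.78*x^2 + 14.3*x + 1.27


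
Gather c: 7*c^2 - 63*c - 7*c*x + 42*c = 7*c^2 + c*(-7*x - 21)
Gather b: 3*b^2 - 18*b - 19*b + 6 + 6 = 3*b^2 - 37*b + 12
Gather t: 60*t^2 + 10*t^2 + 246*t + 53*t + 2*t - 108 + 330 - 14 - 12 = 70*t^2 + 301*t + 196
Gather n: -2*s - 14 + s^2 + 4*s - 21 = s^2 + 2*s - 35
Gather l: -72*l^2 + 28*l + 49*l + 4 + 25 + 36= -72*l^2 + 77*l + 65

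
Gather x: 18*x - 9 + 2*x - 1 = 20*x - 10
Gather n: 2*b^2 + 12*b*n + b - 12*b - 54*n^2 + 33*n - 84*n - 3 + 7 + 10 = 2*b^2 - 11*b - 54*n^2 + n*(12*b - 51) + 14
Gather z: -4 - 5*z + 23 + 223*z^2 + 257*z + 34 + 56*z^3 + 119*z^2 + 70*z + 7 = 56*z^3 + 342*z^2 + 322*z + 60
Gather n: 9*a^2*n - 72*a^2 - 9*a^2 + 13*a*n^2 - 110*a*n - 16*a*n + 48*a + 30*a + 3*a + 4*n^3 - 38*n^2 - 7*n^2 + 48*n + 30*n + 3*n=-81*a^2 + 81*a + 4*n^3 + n^2*(13*a - 45) + n*(9*a^2 - 126*a + 81)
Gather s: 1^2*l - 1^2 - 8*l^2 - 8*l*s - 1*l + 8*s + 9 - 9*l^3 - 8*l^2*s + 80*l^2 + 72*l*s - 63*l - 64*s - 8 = -9*l^3 + 72*l^2 - 63*l + s*(-8*l^2 + 64*l - 56)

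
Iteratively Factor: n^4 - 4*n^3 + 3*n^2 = (n)*(n^3 - 4*n^2 + 3*n) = n^2*(n^2 - 4*n + 3) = n^2*(n - 3)*(n - 1)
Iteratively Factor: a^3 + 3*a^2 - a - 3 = (a + 1)*(a^2 + 2*a - 3) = (a - 1)*(a + 1)*(a + 3)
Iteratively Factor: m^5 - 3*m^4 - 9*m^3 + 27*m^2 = (m + 3)*(m^4 - 6*m^3 + 9*m^2) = m*(m + 3)*(m^3 - 6*m^2 + 9*m) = m*(m - 3)*(m + 3)*(m^2 - 3*m) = m^2*(m - 3)*(m + 3)*(m - 3)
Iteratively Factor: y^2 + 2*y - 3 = (y - 1)*(y + 3)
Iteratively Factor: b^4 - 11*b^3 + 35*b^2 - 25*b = (b)*(b^3 - 11*b^2 + 35*b - 25) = b*(b - 5)*(b^2 - 6*b + 5) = b*(b - 5)*(b - 1)*(b - 5)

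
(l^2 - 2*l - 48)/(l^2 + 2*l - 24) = (l - 8)/(l - 4)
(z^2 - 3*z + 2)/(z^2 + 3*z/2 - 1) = 2*(z^2 - 3*z + 2)/(2*z^2 + 3*z - 2)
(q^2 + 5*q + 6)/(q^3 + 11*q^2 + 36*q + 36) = 1/(q + 6)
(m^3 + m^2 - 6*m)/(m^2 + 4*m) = (m^2 + m - 6)/(m + 4)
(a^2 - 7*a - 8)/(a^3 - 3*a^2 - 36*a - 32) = 1/(a + 4)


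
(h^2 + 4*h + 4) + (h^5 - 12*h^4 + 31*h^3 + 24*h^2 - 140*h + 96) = h^5 - 12*h^4 + 31*h^3 + 25*h^2 - 136*h + 100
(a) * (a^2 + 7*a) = a^3 + 7*a^2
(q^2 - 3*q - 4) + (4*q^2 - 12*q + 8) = 5*q^2 - 15*q + 4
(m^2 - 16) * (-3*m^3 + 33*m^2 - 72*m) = -3*m^5 + 33*m^4 - 24*m^3 - 528*m^2 + 1152*m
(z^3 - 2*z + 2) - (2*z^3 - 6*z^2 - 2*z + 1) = -z^3 + 6*z^2 + 1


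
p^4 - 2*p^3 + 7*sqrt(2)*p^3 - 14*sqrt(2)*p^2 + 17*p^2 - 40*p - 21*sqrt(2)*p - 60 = (p - 3)*(p + 1)*(p + 2*sqrt(2))*(p + 5*sqrt(2))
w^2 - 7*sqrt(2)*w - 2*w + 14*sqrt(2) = (w - 2)*(w - 7*sqrt(2))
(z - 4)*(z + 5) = z^2 + z - 20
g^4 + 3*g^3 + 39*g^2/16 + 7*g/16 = g*(g + 1/4)*(g + 1)*(g + 7/4)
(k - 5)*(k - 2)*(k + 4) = k^3 - 3*k^2 - 18*k + 40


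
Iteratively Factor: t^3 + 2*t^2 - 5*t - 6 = (t + 3)*(t^2 - t - 2) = (t - 2)*(t + 3)*(t + 1)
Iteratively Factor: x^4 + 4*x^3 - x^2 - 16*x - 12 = (x + 3)*(x^3 + x^2 - 4*x - 4) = (x + 2)*(x + 3)*(x^2 - x - 2) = (x + 1)*(x + 2)*(x + 3)*(x - 2)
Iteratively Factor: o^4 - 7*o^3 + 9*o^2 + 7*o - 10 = (o - 1)*(o^3 - 6*o^2 + 3*o + 10) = (o - 2)*(o - 1)*(o^2 - 4*o - 5) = (o - 2)*(o - 1)*(o + 1)*(o - 5)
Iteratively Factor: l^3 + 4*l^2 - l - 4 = (l + 4)*(l^2 - 1) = (l + 1)*(l + 4)*(l - 1)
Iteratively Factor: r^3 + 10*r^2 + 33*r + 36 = (r + 3)*(r^2 + 7*r + 12) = (r + 3)*(r + 4)*(r + 3)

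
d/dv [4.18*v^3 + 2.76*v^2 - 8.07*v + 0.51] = 12.54*v^2 + 5.52*v - 8.07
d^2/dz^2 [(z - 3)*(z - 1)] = 2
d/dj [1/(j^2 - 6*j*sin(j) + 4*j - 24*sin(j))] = 2*(3*j*cos(j) - j + 3*sin(j) + 12*cos(j) - 2)/((j + 4)^2*(j - 6*sin(j))^2)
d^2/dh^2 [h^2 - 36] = 2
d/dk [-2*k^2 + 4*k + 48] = 4 - 4*k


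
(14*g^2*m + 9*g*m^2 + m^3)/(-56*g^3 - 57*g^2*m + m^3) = m*(-2*g - m)/(8*g^2 + 7*g*m - m^2)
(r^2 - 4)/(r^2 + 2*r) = (r - 2)/r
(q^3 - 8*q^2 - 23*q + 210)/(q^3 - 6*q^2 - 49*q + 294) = (q + 5)/(q + 7)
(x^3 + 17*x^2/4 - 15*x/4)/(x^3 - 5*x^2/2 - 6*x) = (-4*x^2 - 17*x + 15)/(2*(-2*x^2 + 5*x + 12))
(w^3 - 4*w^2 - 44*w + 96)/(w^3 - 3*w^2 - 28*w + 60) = (w^2 - 2*w - 48)/(w^2 - w - 30)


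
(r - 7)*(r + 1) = r^2 - 6*r - 7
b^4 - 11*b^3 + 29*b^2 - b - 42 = (b - 7)*(b - 3)*(b - 2)*(b + 1)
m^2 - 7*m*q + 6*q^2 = (m - 6*q)*(m - q)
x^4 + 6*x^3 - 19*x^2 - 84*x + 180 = (x - 3)*(x - 2)*(x + 5)*(x + 6)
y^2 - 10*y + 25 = (y - 5)^2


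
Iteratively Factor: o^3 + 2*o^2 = (o)*(o^2 + 2*o) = o*(o + 2)*(o)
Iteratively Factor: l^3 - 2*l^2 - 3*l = (l)*(l^2 - 2*l - 3) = l*(l + 1)*(l - 3)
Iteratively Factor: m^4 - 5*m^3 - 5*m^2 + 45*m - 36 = (m + 3)*(m^3 - 8*m^2 + 19*m - 12) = (m - 3)*(m + 3)*(m^2 - 5*m + 4) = (m - 4)*(m - 3)*(m + 3)*(m - 1)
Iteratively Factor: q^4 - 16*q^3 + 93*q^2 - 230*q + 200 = (q - 5)*(q^3 - 11*q^2 + 38*q - 40) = (q - 5)*(q - 2)*(q^2 - 9*q + 20) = (q - 5)^2*(q - 2)*(q - 4)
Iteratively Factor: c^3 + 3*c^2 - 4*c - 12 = (c + 3)*(c^2 - 4) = (c - 2)*(c + 3)*(c + 2)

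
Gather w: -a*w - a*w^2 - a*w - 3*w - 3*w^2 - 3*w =w^2*(-a - 3) + w*(-2*a - 6)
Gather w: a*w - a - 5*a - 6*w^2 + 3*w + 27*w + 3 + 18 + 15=-6*a - 6*w^2 + w*(a + 30) + 36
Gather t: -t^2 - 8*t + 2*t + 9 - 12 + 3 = -t^2 - 6*t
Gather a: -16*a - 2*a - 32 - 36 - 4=-18*a - 72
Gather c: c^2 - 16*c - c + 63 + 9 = c^2 - 17*c + 72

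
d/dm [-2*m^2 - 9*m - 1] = -4*m - 9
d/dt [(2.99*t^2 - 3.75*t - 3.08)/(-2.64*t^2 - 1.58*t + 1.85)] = (-14.6242*t^2 - 5.1994*t - 11.8039)/(6.9696*t^4 + 8.3424*t^3 - 7.2716*t^2 - 5.846*t + 3.4225)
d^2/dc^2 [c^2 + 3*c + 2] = 2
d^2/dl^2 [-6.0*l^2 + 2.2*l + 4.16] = -12.0000000000000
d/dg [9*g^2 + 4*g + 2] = 18*g + 4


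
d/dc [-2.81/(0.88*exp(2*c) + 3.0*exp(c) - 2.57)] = (4.9456*exp(c) + 8.43)*exp(c)/(0.88*exp(2*c) + 3.0*exp(c) - 2.57)^2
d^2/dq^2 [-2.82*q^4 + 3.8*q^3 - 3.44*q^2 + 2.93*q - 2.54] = -33.84*q^2 + 22.8*q - 6.88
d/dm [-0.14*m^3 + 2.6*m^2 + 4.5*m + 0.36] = -0.42*m^2 + 5.2*m + 4.5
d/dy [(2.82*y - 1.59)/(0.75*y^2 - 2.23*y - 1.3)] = (-2.115*y^2 + 2.385*y - 7.2117)/(0.5625*y^4 - 3.345*y^3 + 3.0229*y^2 + 5.798*y + 1.69)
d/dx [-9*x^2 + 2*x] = 2 - 18*x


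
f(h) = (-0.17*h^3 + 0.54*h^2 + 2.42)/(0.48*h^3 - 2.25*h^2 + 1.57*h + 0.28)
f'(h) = (-0.51*h^2 + 1.08*h)/(0.48*h^3 - 2.25*h^2 + 1.57*h + 0.28) + (-1.44*h^2 + 4.5*h - 1.57)*(-0.17*h^3 + 0.54*h^2 + 2.42)/(0.48*h^3 - 2.25*h^2 + 1.57*h + 0.28)^2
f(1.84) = -2.19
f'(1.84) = 2.57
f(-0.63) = -1.55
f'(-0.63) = -3.98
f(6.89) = -0.45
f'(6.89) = 0.01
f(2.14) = -1.65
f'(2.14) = 1.24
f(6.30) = -0.46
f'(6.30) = 0.01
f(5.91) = -0.46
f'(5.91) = 0.01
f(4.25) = -0.28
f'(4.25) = -0.72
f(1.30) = -6.93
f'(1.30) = 28.70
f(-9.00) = -0.31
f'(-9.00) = 0.00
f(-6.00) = -0.30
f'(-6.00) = 0.00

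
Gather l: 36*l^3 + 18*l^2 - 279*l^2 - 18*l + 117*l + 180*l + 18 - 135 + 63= 36*l^3 - 261*l^2 + 279*l - 54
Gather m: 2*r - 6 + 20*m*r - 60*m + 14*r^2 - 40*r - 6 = m*(20*r - 60) + 14*r^2 - 38*r - 12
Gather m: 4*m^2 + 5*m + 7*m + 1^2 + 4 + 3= 4*m^2 + 12*m + 8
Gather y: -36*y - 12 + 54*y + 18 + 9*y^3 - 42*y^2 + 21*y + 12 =9*y^3 - 42*y^2 + 39*y + 18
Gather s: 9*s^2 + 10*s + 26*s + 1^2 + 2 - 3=9*s^2 + 36*s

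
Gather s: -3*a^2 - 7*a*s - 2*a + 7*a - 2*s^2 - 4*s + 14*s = -3*a^2 + 5*a - 2*s^2 + s*(10 - 7*a)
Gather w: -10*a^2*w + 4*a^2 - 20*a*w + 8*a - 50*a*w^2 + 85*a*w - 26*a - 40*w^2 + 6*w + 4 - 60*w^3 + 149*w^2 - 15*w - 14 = 4*a^2 - 18*a - 60*w^3 + w^2*(109 - 50*a) + w*(-10*a^2 + 65*a - 9) - 10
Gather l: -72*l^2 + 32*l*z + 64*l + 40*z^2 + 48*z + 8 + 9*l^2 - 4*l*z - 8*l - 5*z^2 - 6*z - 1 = -63*l^2 + l*(28*z + 56) + 35*z^2 + 42*z + 7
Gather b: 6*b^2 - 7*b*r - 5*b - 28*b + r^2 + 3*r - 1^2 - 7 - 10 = 6*b^2 + b*(-7*r - 33) + r^2 + 3*r - 18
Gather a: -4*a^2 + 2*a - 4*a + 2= -4*a^2 - 2*a + 2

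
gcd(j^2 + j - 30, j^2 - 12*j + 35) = j - 5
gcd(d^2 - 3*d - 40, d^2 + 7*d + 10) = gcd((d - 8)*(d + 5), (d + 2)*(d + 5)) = d + 5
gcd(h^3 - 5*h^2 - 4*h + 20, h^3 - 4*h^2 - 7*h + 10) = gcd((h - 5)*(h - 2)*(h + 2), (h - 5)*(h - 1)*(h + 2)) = h^2 - 3*h - 10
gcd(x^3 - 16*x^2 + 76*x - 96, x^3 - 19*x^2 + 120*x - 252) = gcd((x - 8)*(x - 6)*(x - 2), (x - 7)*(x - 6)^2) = x - 6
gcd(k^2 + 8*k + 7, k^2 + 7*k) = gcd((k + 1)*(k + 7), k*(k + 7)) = k + 7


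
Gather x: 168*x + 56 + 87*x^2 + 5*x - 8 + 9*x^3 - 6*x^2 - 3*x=9*x^3 + 81*x^2 + 170*x + 48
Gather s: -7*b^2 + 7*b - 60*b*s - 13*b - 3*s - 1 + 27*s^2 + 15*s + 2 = -7*b^2 - 6*b + 27*s^2 + s*(12 - 60*b) + 1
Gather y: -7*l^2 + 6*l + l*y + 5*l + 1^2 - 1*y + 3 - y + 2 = -7*l^2 + 11*l + y*(l - 2) + 6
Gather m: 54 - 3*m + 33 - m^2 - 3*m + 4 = -m^2 - 6*m + 91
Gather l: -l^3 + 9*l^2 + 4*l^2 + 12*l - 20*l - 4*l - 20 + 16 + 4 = -l^3 + 13*l^2 - 12*l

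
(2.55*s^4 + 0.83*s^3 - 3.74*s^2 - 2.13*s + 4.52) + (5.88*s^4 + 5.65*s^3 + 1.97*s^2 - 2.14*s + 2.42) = 8.43*s^4 + 6.48*s^3 - 1.77*s^2 - 4.27*s + 6.94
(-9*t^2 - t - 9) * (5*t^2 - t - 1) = -45*t^4 + 4*t^3 - 35*t^2 + 10*t + 9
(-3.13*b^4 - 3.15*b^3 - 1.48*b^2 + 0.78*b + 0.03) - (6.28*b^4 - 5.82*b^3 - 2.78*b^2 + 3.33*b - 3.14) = -9.41*b^4 + 2.67*b^3 + 1.3*b^2 - 2.55*b + 3.17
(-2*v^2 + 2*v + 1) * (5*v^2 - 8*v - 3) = -10*v^4 + 26*v^3 - 5*v^2 - 14*v - 3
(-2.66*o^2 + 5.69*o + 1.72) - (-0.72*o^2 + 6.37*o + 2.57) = -1.94*o^2 - 0.68*o - 0.85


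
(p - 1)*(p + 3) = p^2 + 2*p - 3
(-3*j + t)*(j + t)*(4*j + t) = -12*j^3 - 11*j^2*t + 2*j*t^2 + t^3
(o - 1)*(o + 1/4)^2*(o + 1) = o^4 + o^3/2 - 15*o^2/16 - o/2 - 1/16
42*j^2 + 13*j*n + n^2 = (6*j + n)*(7*j + n)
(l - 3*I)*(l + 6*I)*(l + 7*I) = l^3 + 10*I*l^2 - 3*l + 126*I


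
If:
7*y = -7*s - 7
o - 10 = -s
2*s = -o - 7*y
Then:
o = 19/2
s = 1/2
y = -3/2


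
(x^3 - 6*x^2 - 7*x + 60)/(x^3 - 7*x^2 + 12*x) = (x^2 - 2*x - 15)/(x*(x - 3))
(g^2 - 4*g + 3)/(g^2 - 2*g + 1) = (g - 3)/(g - 1)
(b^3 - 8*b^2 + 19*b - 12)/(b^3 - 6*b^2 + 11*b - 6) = (b - 4)/(b - 2)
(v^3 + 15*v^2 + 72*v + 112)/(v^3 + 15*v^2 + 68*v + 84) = (v^2 + 8*v + 16)/(v^2 + 8*v + 12)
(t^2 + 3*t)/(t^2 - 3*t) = (t + 3)/(t - 3)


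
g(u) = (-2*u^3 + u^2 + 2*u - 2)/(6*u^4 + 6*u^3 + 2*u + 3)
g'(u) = (-6*u^2 + 2*u + 2)/(6*u^4 + 6*u^3 + 2*u + 3) + (-24*u^3 - 18*u^2 - 2)*(-2*u^3 + u^2 + 2*u - 2)/(6*u^4 + 6*u^3 + 2*u + 3)^2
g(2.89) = -0.06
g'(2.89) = 0.01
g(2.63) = -0.06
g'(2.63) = 0.01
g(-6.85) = 0.06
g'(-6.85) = 0.01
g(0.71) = -0.10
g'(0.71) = 0.29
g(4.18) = -0.05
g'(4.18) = 0.01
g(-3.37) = 0.15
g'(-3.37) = 0.06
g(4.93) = -0.05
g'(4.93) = 0.01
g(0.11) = -0.55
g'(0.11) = 1.05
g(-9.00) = 0.04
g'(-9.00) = 0.01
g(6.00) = -0.04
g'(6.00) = 0.01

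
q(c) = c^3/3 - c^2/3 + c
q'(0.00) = 1.00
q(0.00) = 0.00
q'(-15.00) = 236.00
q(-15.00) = -1215.00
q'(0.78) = 1.09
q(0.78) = 0.74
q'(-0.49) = 1.57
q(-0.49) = -0.61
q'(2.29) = 4.72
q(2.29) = 4.54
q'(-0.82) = 2.22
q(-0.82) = -1.23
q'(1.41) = 2.05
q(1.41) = 1.68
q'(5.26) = 25.16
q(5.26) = 44.55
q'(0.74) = 1.05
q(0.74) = 0.69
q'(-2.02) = 6.43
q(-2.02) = -6.13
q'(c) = c^2 - 2*c/3 + 1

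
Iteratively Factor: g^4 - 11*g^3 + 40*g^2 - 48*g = (g - 3)*(g^3 - 8*g^2 + 16*g) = g*(g - 3)*(g^2 - 8*g + 16) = g*(g - 4)*(g - 3)*(g - 4)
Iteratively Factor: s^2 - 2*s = (s - 2)*(s)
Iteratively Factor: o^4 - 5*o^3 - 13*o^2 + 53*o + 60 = (o - 5)*(o^3 - 13*o - 12) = (o - 5)*(o + 1)*(o^2 - o - 12) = (o - 5)*(o - 4)*(o + 1)*(o + 3)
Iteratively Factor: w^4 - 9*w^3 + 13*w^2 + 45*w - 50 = (w - 5)*(w^3 - 4*w^2 - 7*w + 10) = (w - 5)*(w - 1)*(w^2 - 3*w - 10) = (w - 5)*(w - 1)*(w + 2)*(w - 5)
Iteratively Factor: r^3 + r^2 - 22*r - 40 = (r - 5)*(r^2 + 6*r + 8) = (r - 5)*(r + 2)*(r + 4)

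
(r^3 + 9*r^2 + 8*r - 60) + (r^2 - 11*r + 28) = r^3 + 10*r^2 - 3*r - 32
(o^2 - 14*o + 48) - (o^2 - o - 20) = 68 - 13*o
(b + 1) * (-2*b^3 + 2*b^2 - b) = -2*b^4 + b^2 - b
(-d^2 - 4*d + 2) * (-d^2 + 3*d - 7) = d^4 + d^3 - 7*d^2 + 34*d - 14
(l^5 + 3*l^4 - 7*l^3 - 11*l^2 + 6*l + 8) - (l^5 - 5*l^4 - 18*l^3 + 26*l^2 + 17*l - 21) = 8*l^4 + 11*l^3 - 37*l^2 - 11*l + 29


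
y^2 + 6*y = y*(y + 6)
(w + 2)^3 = w^3 + 6*w^2 + 12*w + 8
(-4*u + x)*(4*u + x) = -16*u^2 + x^2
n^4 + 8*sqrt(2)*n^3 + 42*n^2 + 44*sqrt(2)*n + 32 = (n + sqrt(2))^2*(n + 2*sqrt(2))*(n + 4*sqrt(2))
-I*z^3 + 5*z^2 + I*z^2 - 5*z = z*(z + 5*I)*(-I*z + I)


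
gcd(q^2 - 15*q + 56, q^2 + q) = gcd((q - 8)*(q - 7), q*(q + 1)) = 1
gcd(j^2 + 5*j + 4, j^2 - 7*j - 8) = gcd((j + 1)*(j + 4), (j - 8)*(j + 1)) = j + 1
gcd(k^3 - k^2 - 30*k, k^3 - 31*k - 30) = k^2 - k - 30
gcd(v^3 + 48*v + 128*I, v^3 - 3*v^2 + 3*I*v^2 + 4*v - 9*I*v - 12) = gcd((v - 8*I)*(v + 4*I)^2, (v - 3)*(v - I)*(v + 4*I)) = v + 4*I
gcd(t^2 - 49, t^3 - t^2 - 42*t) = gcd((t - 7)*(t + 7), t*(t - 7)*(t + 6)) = t - 7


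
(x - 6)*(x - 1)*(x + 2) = x^3 - 5*x^2 - 8*x + 12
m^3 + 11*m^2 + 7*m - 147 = (m - 3)*(m + 7)^2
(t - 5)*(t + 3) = t^2 - 2*t - 15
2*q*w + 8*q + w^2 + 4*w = (2*q + w)*(w + 4)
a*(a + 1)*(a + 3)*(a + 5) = a^4 + 9*a^3 + 23*a^2 + 15*a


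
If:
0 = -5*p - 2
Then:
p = -2/5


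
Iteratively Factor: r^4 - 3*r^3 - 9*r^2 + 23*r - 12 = (r + 3)*(r^3 - 6*r^2 + 9*r - 4) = (r - 1)*(r + 3)*(r^2 - 5*r + 4) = (r - 1)^2*(r + 3)*(r - 4)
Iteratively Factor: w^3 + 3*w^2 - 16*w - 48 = (w - 4)*(w^2 + 7*w + 12) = (w - 4)*(w + 3)*(w + 4)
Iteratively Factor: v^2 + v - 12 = (v - 3)*(v + 4)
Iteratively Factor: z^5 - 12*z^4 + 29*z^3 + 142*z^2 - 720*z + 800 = (z - 5)*(z^4 - 7*z^3 - 6*z^2 + 112*z - 160) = (z - 5)*(z + 4)*(z^3 - 11*z^2 + 38*z - 40) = (z - 5)^2*(z + 4)*(z^2 - 6*z + 8) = (z - 5)^2*(z - 2)*(z + 4)*(z - 4)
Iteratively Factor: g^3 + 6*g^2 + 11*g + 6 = (g + 1)*(g^2 + 5*g + 6) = (g + 1)*(g + 3)*(g + 2)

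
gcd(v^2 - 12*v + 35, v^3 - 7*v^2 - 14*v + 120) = v - 5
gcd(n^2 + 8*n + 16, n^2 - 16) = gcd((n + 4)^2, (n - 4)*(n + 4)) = n + 4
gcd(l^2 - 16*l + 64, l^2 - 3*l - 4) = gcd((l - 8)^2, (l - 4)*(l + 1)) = 1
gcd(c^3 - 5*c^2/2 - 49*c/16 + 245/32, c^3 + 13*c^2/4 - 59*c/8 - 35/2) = c^2 - 3*c/4 - 35/8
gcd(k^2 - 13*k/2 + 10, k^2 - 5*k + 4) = k - 4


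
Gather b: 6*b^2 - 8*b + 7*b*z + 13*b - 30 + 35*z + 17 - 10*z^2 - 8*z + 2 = 6*b^2 + b*(7*z + 5) - 10*z^2 + 27*z - 11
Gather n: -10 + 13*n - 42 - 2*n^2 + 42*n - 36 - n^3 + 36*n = -n^3 - 2*n^2 + 91*n - 88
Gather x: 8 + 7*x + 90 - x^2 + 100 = -x^2 + 7*x + 198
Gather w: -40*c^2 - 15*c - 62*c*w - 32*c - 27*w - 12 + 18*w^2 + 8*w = -40*c^2 - 47*c + 18*w^2 + w*(-62*c - 19) - 12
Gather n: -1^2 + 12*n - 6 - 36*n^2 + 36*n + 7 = -36*n^2 + 48*n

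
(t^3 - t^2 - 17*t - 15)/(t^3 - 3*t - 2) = (t^2 - 2*t - 15)/(t^2 - t - 2)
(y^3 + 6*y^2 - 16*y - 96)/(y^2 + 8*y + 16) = (y^2 + 2*y - 24)/(y + 4)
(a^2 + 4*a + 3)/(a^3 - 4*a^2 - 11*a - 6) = (a + 3)/(a^2 - 5*a - 6)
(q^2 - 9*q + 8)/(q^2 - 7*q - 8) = (q - 1)/(q + 1)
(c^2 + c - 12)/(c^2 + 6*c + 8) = (c - 3)/(c + 2)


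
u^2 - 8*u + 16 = (u - 4)^2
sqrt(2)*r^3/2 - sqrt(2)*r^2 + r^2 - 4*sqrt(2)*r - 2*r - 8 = (r - 4)*(r + 2)*(sqrt(2)*r/2 + 1)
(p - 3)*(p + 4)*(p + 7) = p^3 + 8*p^2 - 5*p - 84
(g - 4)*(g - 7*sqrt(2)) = g^2 - 7*sqrt(2)*g - 4*g + 28*sqrt(2)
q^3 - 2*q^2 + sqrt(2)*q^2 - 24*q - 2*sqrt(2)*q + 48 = (q - 2)*(q - 3*sqrt(2))*(q + 4*sqrt(2))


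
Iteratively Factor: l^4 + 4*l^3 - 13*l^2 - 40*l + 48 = (l - 3)*(l^3 + 7*l^2 + 8*l - 16) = (l - 3)*(l + 4)*(l^2 + 3*l - 4) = (l - 3)*(l + 4)^2*(l - 1)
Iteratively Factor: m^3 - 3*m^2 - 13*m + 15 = (m - 5)*(m^2 + 2*m - 3) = (m - 5)*(m + 3)*(m - 1)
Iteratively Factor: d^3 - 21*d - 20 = (d + 4)*(d^2 - 4*d - 5) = (d + 1)*(d + 4)*(d - 5)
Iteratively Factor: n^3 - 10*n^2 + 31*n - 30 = (n - 5)*(n^2 - 5*n + 6) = (n - 5)*(n - 2)*(n - 3)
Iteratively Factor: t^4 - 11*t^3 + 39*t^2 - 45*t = (t - 3)*(t^3 - 8*t^2 + 15*t) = (t - 5)*(t - 3)*(t^2 - 3*t) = (t - 5)*(t - 3)^2*(t)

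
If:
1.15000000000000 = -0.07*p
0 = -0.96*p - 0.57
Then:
No Solution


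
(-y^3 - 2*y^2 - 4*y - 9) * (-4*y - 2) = 4*y^4 + 10*y^3 + 20*y^2 + 44*y + 18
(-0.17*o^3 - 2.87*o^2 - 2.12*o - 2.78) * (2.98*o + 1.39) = -0.5066*o^4 - 8.7889*o^3 - 10.3069*o^2 - 11.2312*o - 3.8642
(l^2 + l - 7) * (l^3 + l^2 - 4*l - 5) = l^5 + 2*l^4 - 10*l^3 - 16*l^2 + 23*l + 35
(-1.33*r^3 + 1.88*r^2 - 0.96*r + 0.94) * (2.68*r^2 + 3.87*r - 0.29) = -3.5644*r^5 - 0.1087*r^4 + 5.0885*r^3 - 1.7412*r^2 + 3.9162*r - 0.2726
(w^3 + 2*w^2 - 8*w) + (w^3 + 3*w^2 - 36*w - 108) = 2*w^3 + 5*w^2 - 44*w - 108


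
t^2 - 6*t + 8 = (t - 4)*(t - 2)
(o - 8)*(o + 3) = o^2 - 5*o - 24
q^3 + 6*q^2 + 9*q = q*(q + 3)^2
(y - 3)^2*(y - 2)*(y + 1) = y^4 - 7*y^3 + 13*y^2 + 3*y - 18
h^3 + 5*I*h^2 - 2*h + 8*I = (h - I)*(h + 2*I)*(h + 4*I)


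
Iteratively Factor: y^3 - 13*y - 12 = (y - 4)*(y^2 + 4*y + 3) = (y - 4)*(y + 1)*(y + 3)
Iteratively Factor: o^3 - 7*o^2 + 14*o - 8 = (o - 2)*(o^2 - 5*o + 4) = (o - 4)*(o - 2)*(o - 1)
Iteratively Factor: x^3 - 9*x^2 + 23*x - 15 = (x - 5)*(x^2 - 4*x + 3) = (x - 5)*(x - 1)*(x - 3)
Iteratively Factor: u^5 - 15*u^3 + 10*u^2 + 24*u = (u - 3)*(u^4 + 3*u^3 - 6*u^2 - 8*u) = (u - 3)*(u + 1)*(u^3 + 2*u^2 - 8*u) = u*(u - 3)*(u + 1)*(u^2 + 2*u - 8) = u*(u - 3)*(u + 1)*(u + 4)*(u - 2)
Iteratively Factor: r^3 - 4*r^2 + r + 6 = (r - 2)*(r^2 - 2*r - 3) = (r - 3)*(r - 2)*(r + 1)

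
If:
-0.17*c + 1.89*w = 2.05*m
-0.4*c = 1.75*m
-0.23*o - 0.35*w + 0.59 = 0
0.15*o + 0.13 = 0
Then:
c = -14.28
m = 3.26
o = -0.87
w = 2.26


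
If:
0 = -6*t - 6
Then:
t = -1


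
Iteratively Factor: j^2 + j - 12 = (j + 4)*(j - 3)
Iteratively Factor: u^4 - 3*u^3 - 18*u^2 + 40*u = (u - 5)*(u^3 + 2*u^2 - 8*u) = u*(u - 5)*(u^2 + 2*u - 8) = u*(u - 5)*(u + 4)*(u - 2)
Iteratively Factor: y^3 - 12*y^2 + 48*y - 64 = (y - 4)*(y^2 - 8*y + 16) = (y - 4)^2*(y - 4)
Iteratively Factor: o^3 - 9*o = (o - 3)*(o^2 + 3*o) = (o - 3)*(o + 3)*(o)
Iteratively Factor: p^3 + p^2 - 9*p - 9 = (p + 3)*(p^2 - 2*p - 3) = (p - 3)*(p + 3)*(p + 1)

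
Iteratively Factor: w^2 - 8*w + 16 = (w - 4)*(w - 4)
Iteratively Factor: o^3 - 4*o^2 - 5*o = (o)*(o^2 - 4*o - 5) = o*(o - 5)*(o + 1)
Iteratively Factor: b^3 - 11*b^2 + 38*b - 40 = (b - 5)*(b^2 - 6*b + 8) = (b - 5)*(b - 2)*(b - 4)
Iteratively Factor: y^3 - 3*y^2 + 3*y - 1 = (y - 1)*(y^2 - 2*y + 1) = (y - 1)^2*(y - 1)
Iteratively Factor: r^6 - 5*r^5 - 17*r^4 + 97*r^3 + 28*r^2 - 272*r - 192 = (r - 4)*(r^5 - r^4 - 21*r^3 + 13*r^2 + 80*r + 48) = (r - 4)*(r + 1)*(r^4 - 2*r^3 - 19*r^2 + 32*r + 48) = (r - 4)*(r + 1)*(r + 4)*(r^3 - 6*r^2 + 5*r + 12) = (r - 4)^2*(r + 1)*(r + 4)*(r^2 - 2*r - 3) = (r - 4)^2*(r - 3)*(r + 1)*(r + 4)*(r + 1)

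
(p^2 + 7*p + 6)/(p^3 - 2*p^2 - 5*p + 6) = (p^2 + 7*p + 6)/(p^3 - 2*p^2 - 5*p + 6)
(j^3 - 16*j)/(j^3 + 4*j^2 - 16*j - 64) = j/(j + 4)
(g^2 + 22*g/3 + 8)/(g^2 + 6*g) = (g + 4/3)/g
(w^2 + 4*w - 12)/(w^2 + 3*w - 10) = (w + 6)/(w + 5)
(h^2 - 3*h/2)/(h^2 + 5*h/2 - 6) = h/(h + 4)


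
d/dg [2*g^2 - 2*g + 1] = 4*g - 2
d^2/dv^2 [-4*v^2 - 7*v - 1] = -8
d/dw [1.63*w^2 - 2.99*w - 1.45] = 3.26*w - 2.99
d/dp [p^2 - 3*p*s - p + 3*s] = 2*p - 3*s - 1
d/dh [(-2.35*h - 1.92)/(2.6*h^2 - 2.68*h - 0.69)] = (6.11*h^2 + 9.984*h - 3.5241)/(6.76*h^4 - 13.936*h^3 + 3.5944*h^2 + 3.6984*h + 0.4761)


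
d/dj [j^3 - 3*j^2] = 3*j*(j - 2)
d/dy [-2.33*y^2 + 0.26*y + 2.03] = 0.26 - 4.66*y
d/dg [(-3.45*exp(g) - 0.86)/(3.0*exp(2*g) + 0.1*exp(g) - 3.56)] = (10.35*exp(2*g) + 5.16*exp(g) + 12.368)*exp(g)/(9.0*exp(4*g) + 0.6*exp(3*g) - 21.35*exp(2*g) - 0.712*exp(g) + 12.6736)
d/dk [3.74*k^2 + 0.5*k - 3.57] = 7.48*k + 0.5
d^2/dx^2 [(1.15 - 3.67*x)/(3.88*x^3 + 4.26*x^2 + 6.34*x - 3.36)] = (-331.497888*x^5 - 156.213456*x^4 + 351.484664*x^3 - 279.187752*x^2 - 38.873592*x - 30.988456)/(58.411072*x^9 + 192.395232*x^8 + 497.572752*x^7 + 554.315976*x^6 + 479.823528*x^5 - 165.147912*x^4 - 158.238296*x^3 - 260.89056*x^2 + 214.728192*x - 37.933056)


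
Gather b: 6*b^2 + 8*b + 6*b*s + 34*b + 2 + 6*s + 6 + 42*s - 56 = 6*b^2 + b*(6*s + 42) + 48*s - 48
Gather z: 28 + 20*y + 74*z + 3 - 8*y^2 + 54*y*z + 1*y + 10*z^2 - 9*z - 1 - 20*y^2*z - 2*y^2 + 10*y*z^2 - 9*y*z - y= -10*y^2 + 20*y + z^2*(10*y + 10) + z*(-20*y^2 + 45*y + 65) + 30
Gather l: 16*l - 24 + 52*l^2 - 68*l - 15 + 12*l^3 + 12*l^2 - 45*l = 12*l^3 + 64*l^2 - 97*l - 39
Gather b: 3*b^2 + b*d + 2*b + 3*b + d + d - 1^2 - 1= 3*b^2 + b*(d + 5) + 2*d - 2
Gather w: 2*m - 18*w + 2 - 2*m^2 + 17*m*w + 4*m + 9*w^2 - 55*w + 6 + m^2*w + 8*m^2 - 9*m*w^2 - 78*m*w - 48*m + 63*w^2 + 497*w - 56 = 6*m^2 - 42*m + w^2*(72 - 9*m) + w*(m^2 - 61*m + 424) - 48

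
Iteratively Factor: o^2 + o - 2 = (o - 1)*(o + 2)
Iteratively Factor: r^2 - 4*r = (r)*(r - 4)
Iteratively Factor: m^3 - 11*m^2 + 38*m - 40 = (m - 2)*(m^2 - 9*m + 20) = (m - 5)*(m - 2)*(m - 4)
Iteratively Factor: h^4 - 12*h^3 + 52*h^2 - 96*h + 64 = (h - 2)*(h^3 - 10*h^2 + 32*h - 32) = (h - 4)*(h - 2)*(h^2 - 6*h + 8) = (h - 4)*(h - 2)^2*(h - 4)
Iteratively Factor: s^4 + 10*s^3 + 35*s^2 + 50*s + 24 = (s + 4)*(s^3 + 6*s^2 + 11*s + 6) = (s + 2)*(s + 4)*(s^2 + 4*s + 3) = (s + 2)*(s + 3)*(s + 4)*(s + 1)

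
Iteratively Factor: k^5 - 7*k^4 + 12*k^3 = (k)*(k^4 - 7*k^3 + 12*k^2) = k^2*(k^3 - 7*k^2 + 12*k) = k^2*(k - 3)*(k^2 - 4*k) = k^3*(k - 3)*(k - 4)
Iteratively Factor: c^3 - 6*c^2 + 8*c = (c - 2)*(c^2 - 4*c) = c*(c - 2)*(c - 4)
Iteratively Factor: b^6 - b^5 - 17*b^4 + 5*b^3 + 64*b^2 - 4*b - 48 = (b + 3)*(b^5 - 4*b^4 - 5*b^3 + 20*b^2 + 4*b - 16) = (b + 2)*(b + 3)*(b^4 - 6*b^3 + 7*b^2 + 6*b - 8) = (b + 1)*(b + 2)*(b + 3)*(b^3 - 7*b^2 + 14*b - 8) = (b - 4)*(b + 1)*(b + 2)*(b + 3)*(b^2 - 3*b + 2) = (b - 4)*(b - 1)*(b + 1)*(b + 2)*(b + 3)*(b - 2)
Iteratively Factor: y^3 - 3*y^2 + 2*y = (y - 2)*(y^2 - y) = y*(y - 2)*(y - 1)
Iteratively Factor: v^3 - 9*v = (v + 3)*(v^2 - 3*v) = (v - 3)*(v + 3)*(v)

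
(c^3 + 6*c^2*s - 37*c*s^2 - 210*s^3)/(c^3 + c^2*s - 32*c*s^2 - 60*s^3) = (c + 7*s)/(c + 2*s)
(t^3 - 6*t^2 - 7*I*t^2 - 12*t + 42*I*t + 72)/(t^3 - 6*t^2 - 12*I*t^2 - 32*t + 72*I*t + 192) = (t - 3*I)/(t - 8*I)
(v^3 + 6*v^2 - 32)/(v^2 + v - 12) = (v^2 + 2*v - 8)/(v - 3)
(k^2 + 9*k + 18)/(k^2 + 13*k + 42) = (k + 3)/(k + 7)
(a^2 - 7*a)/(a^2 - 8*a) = (a - 7)/(a - 8)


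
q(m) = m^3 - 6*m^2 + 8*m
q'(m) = 3*m^2 - 12*m + 8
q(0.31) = 1.93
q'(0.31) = 4.57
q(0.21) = 1.42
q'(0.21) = 5.61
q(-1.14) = -18.40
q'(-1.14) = 25.58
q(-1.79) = -39.28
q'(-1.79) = 39.09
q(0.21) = 1.42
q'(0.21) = 5.61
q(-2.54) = -75.42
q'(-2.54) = 57.83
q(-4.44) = -241.33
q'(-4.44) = 120.42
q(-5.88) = -457.78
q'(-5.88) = 182.28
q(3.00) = -3.00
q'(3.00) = -1.00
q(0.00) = 0.00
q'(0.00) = 8.00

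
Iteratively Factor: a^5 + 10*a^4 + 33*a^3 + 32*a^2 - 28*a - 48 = (a - 1)*(a^4 + 11*a^3 + 44*a^2 + 76*a + 48) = (a - 1)*(a + 2)*(a^3 + 9*a^2 + 26*a + 24) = (a - 1)*(a + 2)*(a + 4)*(a^2 + 5*a + 6) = (a - 1)*(a + 2)*(a + 3)*(a + 4)*(a + 2)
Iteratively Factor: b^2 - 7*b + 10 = (b - 2)*(b - 5)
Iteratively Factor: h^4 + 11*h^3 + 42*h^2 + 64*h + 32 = (h + 1)*(h^3 + 10*h^2 + 32*h + 32) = (h + 1)*(h + 4)*(h^2 + 6*h + 8) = (h + 1)*(h + 4)^2*(h + 2)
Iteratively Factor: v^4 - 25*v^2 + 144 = (v + 3)*(v^3 - 3*v^2 - 16*v + 48) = (v - 4)*(v + 3)*(v^2 + v - 12) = (v - 4)*(v + 3)*(v + 4)*(v - 3)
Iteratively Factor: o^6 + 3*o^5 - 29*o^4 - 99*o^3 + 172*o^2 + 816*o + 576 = (o + 4)*(o^5 - o^4 - 25*o^3 + o^2 + 168*o + 144) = (o - 4)*(o + 4)*(o^4 + 3*o^3 - 13*o^2 - 51*o - 36) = (o - 4)*(o + 1)*(o + 4)*(o^3 + 2*o^2 - 15*o - 36) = (o - 4)*(o + 1)*(o + 3)*(o + 4)*(o^2 - o - 12) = (o - 4)^2*(o + 1)*(o + 3)*(o + 4)*(o + 3)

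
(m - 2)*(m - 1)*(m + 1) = m^3 - 2*m^2 - m + 2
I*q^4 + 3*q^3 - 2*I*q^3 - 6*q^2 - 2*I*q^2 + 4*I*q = q*(q - 2)*(q - 2*I)*(I*q + 1)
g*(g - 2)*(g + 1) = g^3 - g^2 - 2*g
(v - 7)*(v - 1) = v^2 - 8*v + 7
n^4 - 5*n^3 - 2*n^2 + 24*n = n*(n - 4)*(n - 3)*(n + 2)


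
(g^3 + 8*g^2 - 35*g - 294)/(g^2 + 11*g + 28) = (g^2 + g - 42)/(g + 4)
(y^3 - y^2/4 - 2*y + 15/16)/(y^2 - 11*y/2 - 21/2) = (8*y^2 - 14*y + 5)/(8*(y - 7))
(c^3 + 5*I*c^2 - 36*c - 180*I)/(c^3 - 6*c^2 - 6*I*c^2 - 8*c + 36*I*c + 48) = (c^2 + c*(6 + 5*I) + 30*I)/(c^2 - 6*I*c - 8)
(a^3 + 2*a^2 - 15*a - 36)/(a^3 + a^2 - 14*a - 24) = (a + 3)/(a + 2)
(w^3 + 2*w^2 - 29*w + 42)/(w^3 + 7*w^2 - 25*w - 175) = (w^2 - 5*w + 6)/(w^2 - 25)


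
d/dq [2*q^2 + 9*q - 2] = 4*q + 9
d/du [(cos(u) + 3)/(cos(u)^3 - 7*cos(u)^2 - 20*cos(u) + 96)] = (-81*cos(u)/2 + cos(2*u) + cos(3*u)/2 - 155)*sin(u)/(cos(u)^3 - 7*cos(u)^2 - 20*cos(u) + 96)^2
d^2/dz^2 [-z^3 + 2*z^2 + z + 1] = 4 - 6*z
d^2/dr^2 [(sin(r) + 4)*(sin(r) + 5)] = -9*sin(r) + 2*cos(2*r)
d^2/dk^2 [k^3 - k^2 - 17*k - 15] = 6*k - 2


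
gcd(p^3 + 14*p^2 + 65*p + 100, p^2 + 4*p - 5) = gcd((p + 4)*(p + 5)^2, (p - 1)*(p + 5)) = p + 5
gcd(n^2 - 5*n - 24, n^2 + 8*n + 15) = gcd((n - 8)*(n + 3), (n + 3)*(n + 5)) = n + 3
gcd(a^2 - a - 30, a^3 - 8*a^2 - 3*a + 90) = a - 6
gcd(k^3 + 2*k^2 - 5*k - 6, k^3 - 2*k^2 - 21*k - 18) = k^2 + 4*k + 3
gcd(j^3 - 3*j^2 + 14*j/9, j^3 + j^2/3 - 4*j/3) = j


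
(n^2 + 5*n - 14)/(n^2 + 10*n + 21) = (n - 2)/(n + 3)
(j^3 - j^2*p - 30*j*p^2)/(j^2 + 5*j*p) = j - 6*p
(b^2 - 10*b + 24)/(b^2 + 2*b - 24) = (b - 6)/(b + 6)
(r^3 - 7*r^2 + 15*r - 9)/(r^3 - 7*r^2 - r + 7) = (r^2 - 6*r + 9)/(r^2 - 6*r - 7)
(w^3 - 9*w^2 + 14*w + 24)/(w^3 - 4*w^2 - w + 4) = (w - 6)/(w - 1)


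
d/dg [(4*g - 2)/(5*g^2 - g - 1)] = 2*(-10*g^2 + 10*g - 3)/(25*g^4 - 10*g^3 - 9*g^2 + 2*g + 1)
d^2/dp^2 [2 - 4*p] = 0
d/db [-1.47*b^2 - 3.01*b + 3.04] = -2.94*b - 3.01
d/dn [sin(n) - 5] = cos(n)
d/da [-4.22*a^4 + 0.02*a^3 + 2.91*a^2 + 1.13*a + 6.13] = -16.88*a^3 + 0.06*a^2 + 5.82*a + 1.13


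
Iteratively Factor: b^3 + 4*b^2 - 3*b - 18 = (b + 3)*(b^2 + b - 6) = (b + 3)^2*(b - 2)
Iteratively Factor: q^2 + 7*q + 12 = (q + 3)*(q + 4)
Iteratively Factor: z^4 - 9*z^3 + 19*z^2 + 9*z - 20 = (z - 1)*(z^3 - 8*z^2 + 11*z + 20) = (z - 4)*(z - 1)*(z^2 - 4*z - 5) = (z - 5)*(z - 4)*(z - 1)*(z + 1)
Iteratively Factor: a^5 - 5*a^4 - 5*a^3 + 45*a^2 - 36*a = (a - 1)*(a^4 - 4*a^3 - 9*a^2 + 36*a) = (a - 3)*(a - 1)*(a^3 - a^2 - 12*a) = (a - 4)*(a - 3)*(a - 1)*(a^2 + 3*a) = (a - 4)*(a - 3)*(a - 1)*(a + 3)*(a)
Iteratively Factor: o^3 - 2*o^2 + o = (o - 1)*(o^2 - o) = (o - 1)^2*(o)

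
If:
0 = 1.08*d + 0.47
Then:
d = -0.44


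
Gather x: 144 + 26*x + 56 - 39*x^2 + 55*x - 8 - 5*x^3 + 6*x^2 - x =-5*x^3 - 33*x^2 + 80*x + 192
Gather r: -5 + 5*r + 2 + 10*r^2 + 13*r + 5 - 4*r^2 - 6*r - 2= 6*r^2 + 12*r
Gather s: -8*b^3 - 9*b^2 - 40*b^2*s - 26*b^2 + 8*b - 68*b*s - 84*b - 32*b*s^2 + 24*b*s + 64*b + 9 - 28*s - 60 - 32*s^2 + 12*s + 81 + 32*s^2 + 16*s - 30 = -8*b^3 - 35*b^2 - 32*b*s^2 - 12*b + s*(-40*b^2 - 44*b)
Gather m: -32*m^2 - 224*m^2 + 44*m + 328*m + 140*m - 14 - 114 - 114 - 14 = -256*m^2 + 512*m - 256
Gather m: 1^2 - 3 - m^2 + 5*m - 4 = -m^2 + 5*m - 6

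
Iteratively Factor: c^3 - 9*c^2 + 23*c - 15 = (c - 5)*(c^2 - 4*c + 3) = (c - 5)*(c - 3)*(c - 1)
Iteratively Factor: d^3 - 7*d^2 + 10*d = (d)*(d^2 - 7*d + 10) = d*(d - 2)*(d - 5)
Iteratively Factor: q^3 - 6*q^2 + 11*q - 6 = (q - 3)*(q^2 - 3*q + 2) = (q - 3)*(q - 1)*(q - 2)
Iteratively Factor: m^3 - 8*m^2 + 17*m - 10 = (m - 1)*(m^2 - 7*m + 10) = (m - 2)*(m - 1)*(m - 5)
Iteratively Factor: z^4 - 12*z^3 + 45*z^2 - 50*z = (z - 5)*(z^3 - 7*z^2 + 10*z) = (z - 5)^2*(z^2 - 2*z) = (z - 5)^2*(z - 2)*(z)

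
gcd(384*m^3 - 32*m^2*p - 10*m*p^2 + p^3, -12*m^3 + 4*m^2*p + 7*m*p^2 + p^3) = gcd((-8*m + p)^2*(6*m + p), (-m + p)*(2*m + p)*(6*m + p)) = 6*m + p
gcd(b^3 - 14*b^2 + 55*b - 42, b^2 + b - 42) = b - 6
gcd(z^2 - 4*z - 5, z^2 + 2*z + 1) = z + 1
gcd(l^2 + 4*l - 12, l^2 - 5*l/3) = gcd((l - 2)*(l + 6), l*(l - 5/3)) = 1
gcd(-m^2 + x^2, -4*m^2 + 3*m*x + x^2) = -m + x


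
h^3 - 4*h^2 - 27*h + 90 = (h - 6)*(h - 3)*(h + 5)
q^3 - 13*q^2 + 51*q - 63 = (q - 7)*(q - 3)^2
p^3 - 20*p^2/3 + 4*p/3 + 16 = (p - 6)*(p - 2)*(p + 4/3)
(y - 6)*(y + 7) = y^2 + y - 42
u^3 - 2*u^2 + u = u*(u - 1)^2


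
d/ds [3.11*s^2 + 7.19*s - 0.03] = 6.22*s + 7.19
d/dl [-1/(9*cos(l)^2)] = -2*sin(l)/(9*cos(l)^3)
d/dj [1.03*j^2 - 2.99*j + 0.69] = 2.06*j - 2.99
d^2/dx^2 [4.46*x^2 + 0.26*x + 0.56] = 8.92000000000000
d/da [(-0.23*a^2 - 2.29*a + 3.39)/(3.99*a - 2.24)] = (-0.9177*a^2 + 1.0304*a - 8.3965)/(15.9201*a^2 - 17.8752*a + 5.0176)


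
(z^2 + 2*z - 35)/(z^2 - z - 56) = (z - 5)/(z - 8)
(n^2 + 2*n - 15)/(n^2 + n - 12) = (n + 5)/(n + 4)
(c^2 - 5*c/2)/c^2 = (c - 5/2)/c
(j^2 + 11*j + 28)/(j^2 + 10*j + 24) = (j + 7)/(j + 6)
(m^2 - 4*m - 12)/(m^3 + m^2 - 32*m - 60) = 1/(m + 5)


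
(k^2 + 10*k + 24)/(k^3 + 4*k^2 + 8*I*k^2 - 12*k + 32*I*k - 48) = (k + 6)/(k^2 + 8*I*k - 12)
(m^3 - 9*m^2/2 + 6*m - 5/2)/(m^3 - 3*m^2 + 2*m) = (2*m^2 - 7*m + 5)/(2*m*(m - 2))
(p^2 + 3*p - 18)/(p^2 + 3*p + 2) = (p^2 + 3*p - 18)/(p^2 + 3*p + 2)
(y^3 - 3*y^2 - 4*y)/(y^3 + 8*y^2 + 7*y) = (y - 4)/(y + 7)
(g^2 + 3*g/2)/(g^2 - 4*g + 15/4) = 2*g*(2*g + 3)/(4*g^2 - 16*g + 15)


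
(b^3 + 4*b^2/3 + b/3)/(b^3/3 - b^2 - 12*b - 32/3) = b*(3*b + 1)/(b^2 - 4*b - 32)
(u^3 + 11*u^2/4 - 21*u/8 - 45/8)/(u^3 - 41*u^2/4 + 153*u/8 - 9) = (4*u^2 + 17*u + 15)/(4*u^2 - 35*u + 24)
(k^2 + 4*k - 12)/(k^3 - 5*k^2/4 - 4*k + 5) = 4*(k + 6)/(4*k^2 + 3*k - 10)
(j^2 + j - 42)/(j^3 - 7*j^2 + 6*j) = (j + 7)/(j*(j - 1))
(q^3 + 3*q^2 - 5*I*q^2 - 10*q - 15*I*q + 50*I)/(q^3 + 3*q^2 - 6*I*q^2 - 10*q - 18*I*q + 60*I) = (q - 5*I)/(q - 6*I)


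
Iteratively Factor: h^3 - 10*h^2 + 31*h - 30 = (h - 5)*(h^2 - 5*h + 6) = (h - 5)*(h - 3)*(h - 2)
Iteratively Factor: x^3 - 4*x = (x + 2)*(x^2 - 2*x) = x*(x + 2)*(x - 2)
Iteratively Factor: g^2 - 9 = (g - 3)*(g + 3)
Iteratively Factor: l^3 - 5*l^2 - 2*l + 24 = (l + 2)*(l^2 - 7*l + 12) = (l - 4)*(l + 2)*(l - 3)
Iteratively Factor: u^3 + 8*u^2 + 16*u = (u)*(u^2 + 8*u + 16) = u*(u + 4)*(u + 4)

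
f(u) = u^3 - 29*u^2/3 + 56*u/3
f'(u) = 3*u^2 - 58*u/3 + 56/3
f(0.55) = 7.51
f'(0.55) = 8.94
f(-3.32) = -205.12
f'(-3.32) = 115.92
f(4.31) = -19.05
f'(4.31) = -8.93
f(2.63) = 0.42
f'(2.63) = -11.43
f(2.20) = 4.93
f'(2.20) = -9.35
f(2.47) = 2.20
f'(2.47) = -10.78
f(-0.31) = -6.75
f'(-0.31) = 24.95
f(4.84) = -22.72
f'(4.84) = -4.63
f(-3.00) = -170.00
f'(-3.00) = 103.67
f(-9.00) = -1680.00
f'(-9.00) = 435.67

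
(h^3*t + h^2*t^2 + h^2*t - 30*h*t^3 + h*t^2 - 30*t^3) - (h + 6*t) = h^3*t + h^2*t^2 + h^2*t - 30*h*t^3 + h*t^2 - h - 30*t^3 - 6*t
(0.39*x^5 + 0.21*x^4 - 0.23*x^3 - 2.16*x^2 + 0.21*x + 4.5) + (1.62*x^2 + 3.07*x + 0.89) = 0.39*x^5 + 0.21*x^4 - 0.23*x^3 - 0.54*x^2 + 3.28*x + 5.39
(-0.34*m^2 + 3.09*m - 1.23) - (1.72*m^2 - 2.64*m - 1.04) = -2.06*m^2 + 5.73*m - 0.19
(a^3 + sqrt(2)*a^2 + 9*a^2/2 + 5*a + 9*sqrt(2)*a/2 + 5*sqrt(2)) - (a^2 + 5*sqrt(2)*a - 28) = a^3 + sqrt(2)*a^2 + 7*a^2/2 - sqrt(2)*a/2 + 5*a + 5*sqrt(2) + 28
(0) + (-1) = -1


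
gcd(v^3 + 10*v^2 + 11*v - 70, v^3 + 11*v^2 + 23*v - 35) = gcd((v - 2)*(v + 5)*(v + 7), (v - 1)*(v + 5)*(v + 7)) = v^2 + 12*v + 35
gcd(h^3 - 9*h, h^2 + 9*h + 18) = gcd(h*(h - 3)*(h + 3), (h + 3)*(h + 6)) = h + 3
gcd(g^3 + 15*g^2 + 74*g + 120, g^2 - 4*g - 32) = g + 4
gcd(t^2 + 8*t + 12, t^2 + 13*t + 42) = t + 6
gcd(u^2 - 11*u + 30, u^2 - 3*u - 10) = u - 5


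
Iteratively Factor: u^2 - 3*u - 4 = (u - 4)*(u + 1)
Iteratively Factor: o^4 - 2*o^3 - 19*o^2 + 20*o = (o - 1)*(o^3 - o^2 - 20*o) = (o - 1)*(o + 4)*(o^2 - 5*o) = o*(o - 1)*(o + 4)*(o - 5)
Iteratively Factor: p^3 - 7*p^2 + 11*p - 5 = (p - 5)*(p^2 - 2*p + 1) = (p - 5)*(p - 1)*(p - 1)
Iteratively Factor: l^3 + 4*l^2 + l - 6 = (l - 1)*(l^2 + 5*l + 6) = (l - 1)*(l + 3)*(l + 2)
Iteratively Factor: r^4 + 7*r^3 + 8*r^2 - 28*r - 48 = (r + 4)*(r^3 + 3*r^2 - 4*r - 12) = (r + 3)*(r + 4)*(r^2 - 4) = (r - 2)*(r + 3)*(r + 4)*(r + 2)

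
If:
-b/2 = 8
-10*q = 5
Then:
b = -16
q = -1/2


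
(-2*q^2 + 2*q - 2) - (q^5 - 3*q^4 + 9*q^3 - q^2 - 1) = -q^5 + 3*q^4 - 9*q^3 - q^2 + 2*q - 1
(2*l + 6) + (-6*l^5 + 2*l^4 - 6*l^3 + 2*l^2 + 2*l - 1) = -6*l^5 + 2*l^4 - 6*l^3 + 2*l^2 + 4*l + 5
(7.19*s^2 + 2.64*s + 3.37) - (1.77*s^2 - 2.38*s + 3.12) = 5.42*s^2 + 5.02*s + 0.25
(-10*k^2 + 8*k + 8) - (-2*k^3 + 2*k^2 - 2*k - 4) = 2*k^3 - 12*k^2 + 10*k + 12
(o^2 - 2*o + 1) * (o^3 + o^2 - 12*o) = o^5 - o^4 - 13*o^3 + 25*o^2 - 12*o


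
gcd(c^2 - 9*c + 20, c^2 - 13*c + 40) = c - 5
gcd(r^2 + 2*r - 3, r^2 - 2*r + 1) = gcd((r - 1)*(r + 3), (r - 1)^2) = r - 1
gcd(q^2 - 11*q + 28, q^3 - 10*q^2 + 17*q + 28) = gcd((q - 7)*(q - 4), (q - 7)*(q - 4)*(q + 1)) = q^2 - 11*q + 28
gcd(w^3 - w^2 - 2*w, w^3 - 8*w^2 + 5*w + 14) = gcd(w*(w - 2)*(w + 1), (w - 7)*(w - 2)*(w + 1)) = w^2 - w - 2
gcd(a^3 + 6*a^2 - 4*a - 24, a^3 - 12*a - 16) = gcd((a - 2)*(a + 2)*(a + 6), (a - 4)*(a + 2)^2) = a + 2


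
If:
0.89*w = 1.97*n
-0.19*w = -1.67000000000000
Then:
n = 3.97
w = 8.79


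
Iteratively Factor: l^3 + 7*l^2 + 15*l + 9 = (l + 3)*(l^2 + 4*l + 3) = (l + 1)*(l + 3)*(l + 3)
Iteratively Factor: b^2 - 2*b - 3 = (b + 1)*(b - 3)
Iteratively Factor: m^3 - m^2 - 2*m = (m)*(m^2 - m - 2) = m*(m - 2)*(m + 1)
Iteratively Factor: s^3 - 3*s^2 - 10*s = (s - 5)*(s^2 + 2*s) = (s - 5)*(s + 2)*(s)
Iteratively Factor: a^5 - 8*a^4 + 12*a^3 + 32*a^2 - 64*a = (a)*(a^4 - 8*a^3 + 12*a^2 + 32*a - 64) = a*(a - 4)*(a^3 - 4*a^2 - 4*a + 16) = a*(a - 4)^2*(a^2 - 4) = a*(a - 4)^2*(a + 2)*(a - 2)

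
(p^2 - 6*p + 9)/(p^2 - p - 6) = (p - 3)/(p + 2)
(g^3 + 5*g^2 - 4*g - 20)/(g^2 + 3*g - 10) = g + 2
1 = 1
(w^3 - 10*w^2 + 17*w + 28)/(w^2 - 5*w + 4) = (w^2 - 6*w - 7)/(w - 1)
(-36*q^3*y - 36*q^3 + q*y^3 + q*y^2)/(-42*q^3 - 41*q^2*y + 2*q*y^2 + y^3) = q*(6*q*y + 6*q + y^2 + y)/(7*q^2 + 8*q*y + y^2)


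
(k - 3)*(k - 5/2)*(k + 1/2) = k^3 - 5*k^2 + 19*k/4 + 15/4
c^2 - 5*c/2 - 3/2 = (c - 3)*(c + 1/2)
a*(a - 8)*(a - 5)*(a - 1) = a^4 - 14*a^3 + 53*a^2 - 40*a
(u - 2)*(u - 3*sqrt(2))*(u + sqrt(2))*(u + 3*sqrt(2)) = u^4 - 2*u^3 + sqrt(2)*u^3 - 18*u^2 - 2*sqrt(2)*u^2 - 18*sqrt(2)*u + 36*u + 36*sqrt(2)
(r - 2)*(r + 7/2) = r^2 + 3*r/2 - 7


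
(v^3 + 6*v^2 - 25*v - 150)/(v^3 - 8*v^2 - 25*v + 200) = (v + 6)/(v - 8)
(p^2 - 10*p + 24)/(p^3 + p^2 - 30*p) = (p^2 - 10*p + 24)/(p*(p^2 + p - 30))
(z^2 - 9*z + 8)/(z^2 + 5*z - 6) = (z - 8)/(z + 6)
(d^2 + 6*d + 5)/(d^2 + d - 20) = (d + 1)/(d - 4)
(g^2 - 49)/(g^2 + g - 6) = (g^2 - 49)/(g^2 + g - 6)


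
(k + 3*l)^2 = k^2 + 6*k*l + 9*l^2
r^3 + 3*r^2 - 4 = (r - 1)*(r + 2)^2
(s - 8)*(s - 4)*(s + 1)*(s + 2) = s^4 - 9*s^3 - 2*s^2 + 72*s + 64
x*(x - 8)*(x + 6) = x^3 - 2*x^2 - 48*x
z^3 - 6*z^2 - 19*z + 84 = (z - 7)*(z - 3)*(z + 4)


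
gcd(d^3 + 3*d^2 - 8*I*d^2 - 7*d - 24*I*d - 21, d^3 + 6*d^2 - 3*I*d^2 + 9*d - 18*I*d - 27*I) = d + 3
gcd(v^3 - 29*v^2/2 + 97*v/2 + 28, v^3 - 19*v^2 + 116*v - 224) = v^2 - 15*v + 56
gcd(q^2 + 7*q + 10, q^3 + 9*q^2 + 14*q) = q + 2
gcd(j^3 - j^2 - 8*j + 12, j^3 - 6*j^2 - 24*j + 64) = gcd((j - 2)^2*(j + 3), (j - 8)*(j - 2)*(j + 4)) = j - 2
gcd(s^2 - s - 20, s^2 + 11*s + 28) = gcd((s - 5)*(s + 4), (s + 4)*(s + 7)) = s + 4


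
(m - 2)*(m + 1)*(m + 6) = m^3 + 5*m^2 - 8*m - 12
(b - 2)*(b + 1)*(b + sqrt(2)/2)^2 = b^4 - b^3 + sqrt(2)*b^3 - 3*b^2/2 - sqrt(2)*b^2 - 2*sqrt(2)*b - b/2 - 1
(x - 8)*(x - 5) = x^2 - 13*x + 40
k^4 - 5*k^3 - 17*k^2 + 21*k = k*(k - 7)*(k - 1)*(k + 3)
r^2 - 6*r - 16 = (r - 8)*(r + 2)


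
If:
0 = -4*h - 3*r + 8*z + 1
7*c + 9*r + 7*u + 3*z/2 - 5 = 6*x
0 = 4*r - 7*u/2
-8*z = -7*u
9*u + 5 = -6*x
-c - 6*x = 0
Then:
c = 2015/1411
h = -1039/5644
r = -490/1411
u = -560/1411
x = -2015/8466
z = -490/1411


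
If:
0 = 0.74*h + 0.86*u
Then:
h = -1.16216216216216*u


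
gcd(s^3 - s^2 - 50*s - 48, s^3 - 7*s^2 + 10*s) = 1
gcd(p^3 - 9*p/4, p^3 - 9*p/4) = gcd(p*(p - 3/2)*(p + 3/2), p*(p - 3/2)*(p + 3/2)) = p^3 - 9*p/4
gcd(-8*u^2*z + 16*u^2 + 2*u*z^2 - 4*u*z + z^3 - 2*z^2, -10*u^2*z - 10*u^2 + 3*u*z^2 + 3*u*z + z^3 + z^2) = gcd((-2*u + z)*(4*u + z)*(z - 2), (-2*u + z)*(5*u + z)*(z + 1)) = -2*u + z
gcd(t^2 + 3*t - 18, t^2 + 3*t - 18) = t^2 + 3*t - 18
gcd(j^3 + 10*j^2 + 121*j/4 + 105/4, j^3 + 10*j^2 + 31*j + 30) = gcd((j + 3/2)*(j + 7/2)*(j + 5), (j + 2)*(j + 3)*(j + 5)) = j + 5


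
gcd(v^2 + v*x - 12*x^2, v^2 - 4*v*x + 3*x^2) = -v + 3*x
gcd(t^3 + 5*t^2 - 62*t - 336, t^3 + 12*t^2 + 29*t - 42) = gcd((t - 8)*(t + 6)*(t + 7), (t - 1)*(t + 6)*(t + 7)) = t^2 + 13*t + 42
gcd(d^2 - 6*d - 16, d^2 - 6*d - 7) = 1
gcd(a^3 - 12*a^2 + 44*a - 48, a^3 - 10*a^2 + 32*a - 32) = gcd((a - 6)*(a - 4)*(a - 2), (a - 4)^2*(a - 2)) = a^2 - 6*a + 8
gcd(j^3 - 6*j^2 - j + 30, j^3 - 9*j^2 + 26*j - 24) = j - 3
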